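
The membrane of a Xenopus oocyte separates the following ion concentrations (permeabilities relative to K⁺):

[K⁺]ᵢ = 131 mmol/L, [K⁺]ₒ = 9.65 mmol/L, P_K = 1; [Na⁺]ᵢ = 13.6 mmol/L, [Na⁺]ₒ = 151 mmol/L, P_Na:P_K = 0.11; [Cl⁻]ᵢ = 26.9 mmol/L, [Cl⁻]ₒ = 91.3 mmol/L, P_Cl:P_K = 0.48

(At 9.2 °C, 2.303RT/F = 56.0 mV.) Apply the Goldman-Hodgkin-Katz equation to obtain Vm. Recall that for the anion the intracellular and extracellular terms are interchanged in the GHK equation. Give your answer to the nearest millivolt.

Vm = 56.0 · log₁₀[(Σ P·[cation]ₒ + Σ P·[anion]ᵢ) / (Σ P·[cation]ᵢ + Σ P·[anion]ₒ)]
Numerator = 1×9.65 + 0.11×151 + 0.48×26.9 = 39.17
Denominator = 1×131 + 0.11×13.6 + 0.48×91.3 = 176.3
Vm = 56.0 · log₁₀(0.22216) = 56.0 × (-0.6533) = -36.59 mV

-37 mV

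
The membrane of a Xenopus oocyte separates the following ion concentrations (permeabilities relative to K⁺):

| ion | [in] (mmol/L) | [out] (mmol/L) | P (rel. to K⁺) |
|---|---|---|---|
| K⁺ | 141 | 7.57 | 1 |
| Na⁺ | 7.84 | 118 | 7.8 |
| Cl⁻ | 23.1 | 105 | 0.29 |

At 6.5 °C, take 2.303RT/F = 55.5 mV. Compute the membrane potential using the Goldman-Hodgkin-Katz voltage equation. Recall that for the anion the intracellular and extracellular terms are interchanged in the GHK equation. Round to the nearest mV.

34 mV

Vm = 55.5 · log₁₀[(Σ P·[cation]ₒ + Σ P·[anion]ᵢ) / (Σ P·[cation]ᵢ + Σ P·[anion]ₒ)]
Numerator = 1×7.57 + 7.8×118 + 0.29×23.1 = 934.7
Denominator = 1×141 + 7.8×7.84 + 0.29×105 = 232.6
Vm = 55.5 · log₁₀(4.0183) = 55.5 × (0.6040) = 33.52 mV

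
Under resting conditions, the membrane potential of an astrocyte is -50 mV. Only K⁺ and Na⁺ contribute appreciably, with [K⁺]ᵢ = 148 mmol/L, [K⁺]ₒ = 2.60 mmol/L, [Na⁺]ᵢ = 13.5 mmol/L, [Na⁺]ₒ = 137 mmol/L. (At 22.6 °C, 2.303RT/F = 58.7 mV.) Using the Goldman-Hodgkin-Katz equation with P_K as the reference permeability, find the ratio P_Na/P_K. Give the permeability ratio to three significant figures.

Let α = P_Na/P_K. GHK: Vm = 58.7·log₁₀[(Kₒ + α·Naₒ)/(Kᵢ + α·Naᵢ)].
10^(Vm/58.7) = 10^(-50.0/58.7) = 0.14067
So 0.14067·(Kᵢ + α·Naᵢ) = Kₒ + α·Naₒ → α = (0.14067·148.0 − 2.6) / (137.0 − 0.14067·13.5)
α = (20.82 − 2.6) / (137.0 − 1.899) = 18.22/135.1 = 0.1349

0.135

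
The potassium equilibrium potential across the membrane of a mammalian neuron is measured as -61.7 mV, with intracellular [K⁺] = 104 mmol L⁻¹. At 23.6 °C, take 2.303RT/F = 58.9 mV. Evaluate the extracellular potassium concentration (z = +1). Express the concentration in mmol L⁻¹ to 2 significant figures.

9.3 mmol L⁻¹

Nernst: E = (58.9/1) · log₁₀([out]/[in]), so log₁₀([out]/[in]) = -61.7 × 1 / 58.9 = -1.0475.
[out]/[in] = 10^(-1.0475) = 0.08963.
[out] = 0.08963 × 104 = 9.322 mmol L⁻¹.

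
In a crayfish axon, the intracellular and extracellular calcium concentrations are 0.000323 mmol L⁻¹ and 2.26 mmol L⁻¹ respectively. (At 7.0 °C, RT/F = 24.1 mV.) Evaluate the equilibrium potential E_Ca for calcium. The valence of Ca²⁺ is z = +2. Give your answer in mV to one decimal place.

106.7 mV

E = (24.1/z) · ln([Ca²⁺]_out/[Ca²⁺]_in) with z = +2.
= (24.1/2) · ln(2.26/0.000323) = 12.05 · ln(6997)
= 12.05 · (8.8532) = 106.68 mV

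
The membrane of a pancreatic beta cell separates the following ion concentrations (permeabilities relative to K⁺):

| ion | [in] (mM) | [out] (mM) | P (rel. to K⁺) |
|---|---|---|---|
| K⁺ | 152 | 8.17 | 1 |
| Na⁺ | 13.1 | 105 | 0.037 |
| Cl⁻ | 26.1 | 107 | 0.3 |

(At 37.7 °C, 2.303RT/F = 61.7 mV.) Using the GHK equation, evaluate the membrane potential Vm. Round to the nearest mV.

-60 mV

Vm = 61.7 · log₁₀[(Σ P·[cation]ₒ + Σ P·[anion]ᵢ) / (Σ P·[cation]ᵢ + Σ P·[anion]ₒ)]
Numerator = 1×8.17 + 0.037×105 + 0.3×26.1 = 19.88
Denominator = 1×152 + 0.037×13.1 + 0.3×107 = 184.6
Vm = 61.7 · log₁₀(0.10773) = 61.7 × (-0.9677) = -59.71 mV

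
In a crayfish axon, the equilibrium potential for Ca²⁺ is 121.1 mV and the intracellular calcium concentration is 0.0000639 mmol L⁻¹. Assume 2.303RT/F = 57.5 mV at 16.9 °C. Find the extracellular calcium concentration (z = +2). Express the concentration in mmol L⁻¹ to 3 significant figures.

Nernst: E = (57.5/2) · log₁₀([out]/[in]), so log₁₀([out]/[in]) = 121.1 × 2 / 57.5 = 4.2122.
[out]/[in] = 10^(4.2122) = 1.63e+04.
[out] = 1.63e+04 × 0.0000639 = 1.042 mmol L⁻¹.

1.04 mmol L⁻¹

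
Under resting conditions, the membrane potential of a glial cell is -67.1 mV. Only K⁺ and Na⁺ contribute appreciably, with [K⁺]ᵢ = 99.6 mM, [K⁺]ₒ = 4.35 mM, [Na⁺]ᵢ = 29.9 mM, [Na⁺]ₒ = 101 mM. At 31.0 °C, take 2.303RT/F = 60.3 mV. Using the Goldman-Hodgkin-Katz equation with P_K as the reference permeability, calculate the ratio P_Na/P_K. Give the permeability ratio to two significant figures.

0.034

Let α = P_Na/P_K. GHK: Vm = 60.3·log₁₀[(Kₒ + α·Naₒ)/(Kᵢ + α·Naᵢ)].
10^(Vm/60.3) = 10^(-67.1/60.3) = 0.077131
So 0.077131·(Kᵢ + α·Naᵢ) = Kₒ + α·Naₒ → α = (0.077131·99.6 − 4.35) / (101.0 − 0.077131·29.9)
α = (7.682 − 4.35) / (101.0 − 2.306) = 3.332/98.69 = 0.03376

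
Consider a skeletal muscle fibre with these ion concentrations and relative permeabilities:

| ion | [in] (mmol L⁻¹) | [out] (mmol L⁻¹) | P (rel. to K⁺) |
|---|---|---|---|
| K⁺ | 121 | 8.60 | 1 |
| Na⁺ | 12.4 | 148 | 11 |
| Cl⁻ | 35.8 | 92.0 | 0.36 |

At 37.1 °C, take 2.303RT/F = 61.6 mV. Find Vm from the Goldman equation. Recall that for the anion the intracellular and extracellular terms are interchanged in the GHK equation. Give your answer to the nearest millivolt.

46 mV

Vm = 61.6 · log₁₀[(Σ P·[cation]ₒ + Σ P·[anion]ᵢ) / (Σ P·[cation]ᵢ + Σ P·[anion]ₒ)]
Numerator = 1×8.60 + 11×148 + 0.36×35.8 = 1649
Denominator = 1×121 + 11×12.4 + 0.36×92.0 = 290.5
Vm = 61.6 · log₁₀(5.6777) = 61.6 × (0.7542) = 46.46 mV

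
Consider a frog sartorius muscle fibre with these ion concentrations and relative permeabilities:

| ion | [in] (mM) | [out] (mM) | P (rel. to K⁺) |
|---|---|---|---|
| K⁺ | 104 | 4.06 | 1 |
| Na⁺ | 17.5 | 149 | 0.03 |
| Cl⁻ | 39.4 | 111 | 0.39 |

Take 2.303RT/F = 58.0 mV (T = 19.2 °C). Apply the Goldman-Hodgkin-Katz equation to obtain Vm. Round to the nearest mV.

-46 mV

Vm = 58.0 · log₁₀[(Σ P·[cation]ₒ + Σ P·[anion]ᵢ) / (Σ P·[cation]ᵢ + Σ P·[anion]ₒ)]
Numerator = 1×4.06 + 0.03×149 + 0.39×39.4 = 23.9
Denominator = 1×104 + 0.03×17.5 + 0.39×111 = 147.8
Vm = 58.0 · log₁₀(0.16166) = 58.0 × (-0.7914) = -45.90 mV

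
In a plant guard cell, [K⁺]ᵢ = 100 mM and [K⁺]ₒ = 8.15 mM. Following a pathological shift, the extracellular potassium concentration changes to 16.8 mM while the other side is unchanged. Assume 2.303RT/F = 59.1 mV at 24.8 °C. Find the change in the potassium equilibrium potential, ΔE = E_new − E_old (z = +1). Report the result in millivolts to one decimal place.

E_old = (59.1/1)·log₁₀(8.15/100) = -64.35 mV
E_new = (59.1/1)·log₁₀(16.8/100) = -45.78 mV
ΔE = -45.78 − (-64.35) = 18.57 mV

18.6 mV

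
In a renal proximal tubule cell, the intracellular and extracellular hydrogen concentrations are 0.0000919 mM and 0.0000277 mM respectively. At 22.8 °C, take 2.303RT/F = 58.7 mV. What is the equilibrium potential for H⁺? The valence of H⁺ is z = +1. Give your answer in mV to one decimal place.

-30.6 mV

E = (58.7/z) · log₁₀([H⁺]_out/[H⁺]_in) with z = +1.
= (58.7/1) · log₁₀(0.0000277/0.0000919) = 58.70 · log₁₀(0.3014)
= 58.70 · (-0.5208) = -30.57 mV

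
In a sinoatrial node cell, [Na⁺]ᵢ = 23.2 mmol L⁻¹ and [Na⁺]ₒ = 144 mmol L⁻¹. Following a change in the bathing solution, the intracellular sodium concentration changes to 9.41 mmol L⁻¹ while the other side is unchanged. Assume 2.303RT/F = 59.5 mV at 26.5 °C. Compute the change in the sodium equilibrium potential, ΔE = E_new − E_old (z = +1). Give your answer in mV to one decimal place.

E_old = (59.5/1)·log₁₀(144/23.2) = 47.18 mV
E_new = (59.5/1)·log₁₀(144/9.41) = 70.49 mV
ΔE = 70.49 − (47.18) = 23.32 mV

23.3 mV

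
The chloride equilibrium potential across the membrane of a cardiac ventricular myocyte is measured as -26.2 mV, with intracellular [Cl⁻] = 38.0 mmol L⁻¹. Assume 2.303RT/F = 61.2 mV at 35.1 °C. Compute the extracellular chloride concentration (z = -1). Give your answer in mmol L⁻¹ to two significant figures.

100 mmol L⁻¹

Nernst: E = (61.2/-1) · log₁₀([out]/[in]), so log₁₀([out]/[in]) = -26.2 × -1 / 61.2 = 0.4281.
[out]/[in] = 10^(0.4281) = 2.68.
[out] = 2.68 × 38.0 = 101.8 mmol L⁻¹.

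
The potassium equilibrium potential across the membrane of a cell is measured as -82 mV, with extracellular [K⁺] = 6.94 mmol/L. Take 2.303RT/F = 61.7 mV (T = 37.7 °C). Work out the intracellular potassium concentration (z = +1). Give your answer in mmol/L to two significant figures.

Nernst: E = (61.7/1) · log₁₀([out]/[in]), so log₁₀([out]/[in]) = -82.0 × 1 / 61.7 = -1.3290.
[out]/[in] = 10^(-1.3290) = 0.04688.
[in] = 6.94 / 0.04688 = 148 mmol/L.

150 mmol/L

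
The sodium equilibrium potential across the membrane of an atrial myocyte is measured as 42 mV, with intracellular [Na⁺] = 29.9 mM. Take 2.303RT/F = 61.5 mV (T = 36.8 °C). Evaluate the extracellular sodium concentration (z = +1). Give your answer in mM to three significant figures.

144 mM

Nernst: E = (61.5/1) · log₁₀([out]/[in]), so log₁₀([out]/[in]) = 42.0 × 1 / 61.5 = 0.6829.
[out]/[in] = 10^(0.6829) = 4.819.
[out] = 4.819 × 29.9 = 144.1 mM.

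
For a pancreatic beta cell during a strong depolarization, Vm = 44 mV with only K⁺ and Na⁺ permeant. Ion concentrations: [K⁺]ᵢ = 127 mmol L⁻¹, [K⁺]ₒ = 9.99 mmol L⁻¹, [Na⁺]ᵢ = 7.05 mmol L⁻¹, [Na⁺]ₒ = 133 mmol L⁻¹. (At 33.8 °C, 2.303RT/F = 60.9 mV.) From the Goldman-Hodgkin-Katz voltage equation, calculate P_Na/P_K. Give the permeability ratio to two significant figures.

6.9

Let α = P_Na/P_K. GHK: Vm = 60.9·log₁₀[(Kₒ + α·Naₒ)/(Kᵢ + α·Naᵢ)].
10^(Vm/60.9) = 10^(44.0/60.9) = 5.2783
So 5.2783·(Kᵢ + α·Naᵢ) = Kₒ + α·Naₒ → α = (5.2783·127.0 − 9.99) / (133.0 − 5.2783·7.05)
α = (670.3 − 9.99) / (133.0 − 37.21) = 660.4/95.79 = 6.894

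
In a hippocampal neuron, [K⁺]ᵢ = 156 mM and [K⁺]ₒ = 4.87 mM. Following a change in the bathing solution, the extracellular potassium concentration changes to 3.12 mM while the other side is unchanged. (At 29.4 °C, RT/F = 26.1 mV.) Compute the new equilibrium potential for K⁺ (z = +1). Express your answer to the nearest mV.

After the shift: [K⁺]_out = 3.12, [K⁺]_in = 156 mM.
E_new = (26.1/1)·ln(3.12/156) = 26.10 · (-3.9120) = -102.10 mV

-102 mV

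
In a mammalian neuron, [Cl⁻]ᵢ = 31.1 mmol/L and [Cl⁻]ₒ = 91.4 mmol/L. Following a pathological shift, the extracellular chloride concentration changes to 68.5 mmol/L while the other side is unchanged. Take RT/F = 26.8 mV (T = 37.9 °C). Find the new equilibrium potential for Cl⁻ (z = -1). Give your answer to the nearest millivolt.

After the shift: [Cl⁻]_out = 68.5, [Cl⁻]_in = 31.1 mmol/L.
E_new = (26.8/-1)·ln(68.5/31.1) = -26.80 · (0.7896) = -21.16 mV

-21 mV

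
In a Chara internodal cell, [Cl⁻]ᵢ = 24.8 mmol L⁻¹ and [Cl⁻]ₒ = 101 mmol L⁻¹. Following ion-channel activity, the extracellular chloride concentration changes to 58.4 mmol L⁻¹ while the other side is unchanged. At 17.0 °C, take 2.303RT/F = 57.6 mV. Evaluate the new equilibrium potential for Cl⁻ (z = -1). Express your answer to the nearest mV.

After the shift: [Cl⁻]_out = 58.4, [Cl⁻]_in = 24.8 mmol L⁻¹.
E_new = (57.6/-1)·log₁₀(58.4/24.8) = -57.60 · (0.3720) = -21.42 mV

-21 mV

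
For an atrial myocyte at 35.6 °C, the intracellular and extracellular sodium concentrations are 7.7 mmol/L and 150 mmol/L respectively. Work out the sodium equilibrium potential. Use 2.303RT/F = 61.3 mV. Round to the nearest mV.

E = (61.3/z) · log₁₀([Na⁺]_out/[Na⁺]_in) with z = +1.
= (61.3/1) · log₁₀(150/7.7) = 61.30 · log₁₀(19.48)
= 61.30 · (1.2896) = 79.05 mV

79 mV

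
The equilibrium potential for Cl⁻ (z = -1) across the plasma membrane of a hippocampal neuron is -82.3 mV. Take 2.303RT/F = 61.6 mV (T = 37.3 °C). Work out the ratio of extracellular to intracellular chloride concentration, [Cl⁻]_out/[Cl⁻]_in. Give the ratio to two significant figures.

22

log₁₀([out]/[in]) = E·z/(61.6) = -82.3 × -1 / 61.6 = 1.3360
[out]/[in] = 10^(1.3360) = 21.68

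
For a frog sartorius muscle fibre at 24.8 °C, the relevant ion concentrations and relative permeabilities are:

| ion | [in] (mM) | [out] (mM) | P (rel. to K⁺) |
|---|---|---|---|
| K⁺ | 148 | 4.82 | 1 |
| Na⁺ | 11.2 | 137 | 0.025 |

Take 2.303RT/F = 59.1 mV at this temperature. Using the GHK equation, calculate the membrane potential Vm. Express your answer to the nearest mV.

Vm = 59.1 · log₁₀[(Σ P·[cation]ₒ + Σ P·[anion]ᵢ) / (Σ P·[cation]ᵢ + Σ P·[anion]ₒ)]
Numerator = 1×4.82 + 0.025×137 = 8.245
Denominator = 1×148 + 0.025×11.2 = 148.3
Vm = 59.1 · log₁₀(0.055604) = 59.1 × (-1.2549) = -74.16 mV

-74 mV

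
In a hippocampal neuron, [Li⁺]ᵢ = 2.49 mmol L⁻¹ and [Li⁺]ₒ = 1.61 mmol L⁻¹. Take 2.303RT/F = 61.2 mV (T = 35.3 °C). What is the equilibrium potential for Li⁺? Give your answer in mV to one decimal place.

E = (61.2/z) · log₁₀([Li⁺]_out/[Li⁺]_in) with z = +1.
= (61.2/1) · log₁₀(1.61/2.49) = 61.20 · log₁₀(0.6466)
= 61.20 · (-0.1894) = -11.59 mV

-11.6 mV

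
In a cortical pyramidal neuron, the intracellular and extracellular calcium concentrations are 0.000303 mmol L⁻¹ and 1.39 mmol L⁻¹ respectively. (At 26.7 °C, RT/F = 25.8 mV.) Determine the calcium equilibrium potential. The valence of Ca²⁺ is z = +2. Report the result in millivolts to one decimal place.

108.8 mV

E = (25.8/z) · ln([Ca²⁺]_out/[Ca²⁺]_in) with z = +2.
= (25.8/2) · ln(1.39/0.000303) = 12.90 · ln(4587)
= 12.90 · (8.4311) = 108.76 mV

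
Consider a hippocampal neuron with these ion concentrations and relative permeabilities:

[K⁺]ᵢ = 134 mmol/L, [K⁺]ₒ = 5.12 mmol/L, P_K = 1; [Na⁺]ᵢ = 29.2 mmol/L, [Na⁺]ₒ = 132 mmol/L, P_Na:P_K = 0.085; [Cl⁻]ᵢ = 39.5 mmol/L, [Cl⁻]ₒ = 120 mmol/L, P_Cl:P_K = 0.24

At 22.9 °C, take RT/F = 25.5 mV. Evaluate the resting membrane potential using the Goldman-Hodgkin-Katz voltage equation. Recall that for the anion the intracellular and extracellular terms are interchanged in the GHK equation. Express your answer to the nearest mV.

-47 mV

Vm = 25.5 · ln[(Σ P·[cation]ₒ + Σ P·[anion]ᵢ) / (Σ P·[cation]ᵢ + Σ P·[anion]ₒ)]
Numerator = 1×5.12 + 0.085×132 + 0.24×39.5 = 25.82
Denominator = 1×134 + 0.085×29.2 + 0.24×120 = 165.3
Vm = 25.5 · ln(0.15622) = 25.5 × (-1.8565) = -47.34 mV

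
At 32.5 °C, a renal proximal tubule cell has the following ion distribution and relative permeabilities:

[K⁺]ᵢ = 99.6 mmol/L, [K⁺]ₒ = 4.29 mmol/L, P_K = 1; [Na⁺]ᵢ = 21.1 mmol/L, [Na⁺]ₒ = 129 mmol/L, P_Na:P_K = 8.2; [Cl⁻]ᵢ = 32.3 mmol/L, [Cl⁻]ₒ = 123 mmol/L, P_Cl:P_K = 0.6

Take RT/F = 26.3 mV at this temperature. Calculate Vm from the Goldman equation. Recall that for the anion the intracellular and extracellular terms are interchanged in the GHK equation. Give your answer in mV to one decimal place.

29.9 mV

Vm = 26.3 · ln[(Σ P·[cation]ₒ + Σ P·[anion]ᵢ) / (Σ P·[cation]ᵢ + Σ P·[anion]ₒ)]
Numerator = 1×4.29 + 8.2×129 + 0.6×32.3 = 1081
Denominator = 1×99.6 + 8.2×21.1 + 0.6×123 = 346.4
Vm = 26.3 · ln(3.1218) = 26.3 × (1.1384) = 29.94 mV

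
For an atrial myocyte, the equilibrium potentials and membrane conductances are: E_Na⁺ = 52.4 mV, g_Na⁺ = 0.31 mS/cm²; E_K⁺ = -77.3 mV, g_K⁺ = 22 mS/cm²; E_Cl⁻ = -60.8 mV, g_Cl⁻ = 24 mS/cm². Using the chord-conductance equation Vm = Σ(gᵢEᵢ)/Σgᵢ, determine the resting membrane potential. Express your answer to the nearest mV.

-68 mV

Σ gᵢEᵢ = 0.31·(52.4) + 22·(-77.3) + 24·(-60.8) = -3143.56
Σ gᵢ = 0.31 + 22 + 24 = 46.31
Vm = -3143.56 / 46.31 = -67.88 mV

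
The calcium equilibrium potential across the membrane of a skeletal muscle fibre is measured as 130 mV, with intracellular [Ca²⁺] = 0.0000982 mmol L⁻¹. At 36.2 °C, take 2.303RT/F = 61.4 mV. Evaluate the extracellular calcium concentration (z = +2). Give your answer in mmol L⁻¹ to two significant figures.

Nernst: E = (61.4/2) · log₁₀([out]/[in]), so log₁₀([out]/[in]) = 130.0 × 2 / 61.4 = 4.2345.
[out]/[in] = 10^(4.2345) = 1.716e+04.
[out] = 1.716e+04 × 0.0000982 = 1.685 mmol L⁻¹.

1.7 mmol L⁻¹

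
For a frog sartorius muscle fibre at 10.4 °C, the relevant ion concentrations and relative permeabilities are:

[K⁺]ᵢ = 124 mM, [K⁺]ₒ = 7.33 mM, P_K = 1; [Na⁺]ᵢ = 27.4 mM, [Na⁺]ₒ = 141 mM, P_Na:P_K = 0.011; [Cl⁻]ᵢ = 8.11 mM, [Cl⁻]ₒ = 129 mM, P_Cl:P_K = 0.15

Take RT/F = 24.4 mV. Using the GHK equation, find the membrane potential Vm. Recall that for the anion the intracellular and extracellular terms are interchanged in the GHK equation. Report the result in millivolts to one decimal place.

Vm = 24.4 · ln[(Σ P·[cation]ₒ + Σ P·[anion]ᵢ) / (Σ P·[cation]ᵢ + Σ P·[anion]ₒ)]
Numerator = 1×7.33 + 0.011×141 + 0.15×8.11 = 10.1
Denominator = 1×124 + 0.011×27.4 + 0.15×129 = 143.7
Vm = 24.4 · ln(0.070292) = 24.4 × (-2.6551) = -64.78 mV

-64.8 mV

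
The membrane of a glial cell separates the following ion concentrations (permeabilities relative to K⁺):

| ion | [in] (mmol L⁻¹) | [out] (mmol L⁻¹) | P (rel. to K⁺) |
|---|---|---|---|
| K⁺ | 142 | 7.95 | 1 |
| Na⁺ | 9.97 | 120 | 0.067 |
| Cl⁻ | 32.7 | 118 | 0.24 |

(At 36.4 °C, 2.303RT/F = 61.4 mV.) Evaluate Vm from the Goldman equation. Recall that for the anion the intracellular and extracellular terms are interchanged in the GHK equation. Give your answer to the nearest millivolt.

Vm = 61.4 · log₁₀[(Σ P·[cation]ₒ + Σ P·[anion]ᵢ) / (Σ P·[cation]ᵢ + Σ P·[anion]ₒ)]
Numerator = 1×7.95 + 0.067×120 + 0.24×32.7 = 23.84
Denominator = 1×142 + 0.067×9.97 + 0.24×118 = 171
Vm = 61.4 · log₁₀(0.13941) = 61.4 × (-0.8557) = -52.54 mV

-53 mV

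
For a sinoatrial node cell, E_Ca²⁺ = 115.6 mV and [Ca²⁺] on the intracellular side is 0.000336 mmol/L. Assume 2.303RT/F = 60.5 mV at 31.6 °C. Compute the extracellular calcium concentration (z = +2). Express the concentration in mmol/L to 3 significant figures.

Nernst: E = (60.5/2) · log₁₀([out]/[in]), so log₁₀([out]/[in]) = 115.6 × 2 / 60.5 = 3.8215.
[out]/[in] = 10^(3.8215) = 6630.
[out] = 6630 × 0.000336 = 2.228 mmol/L.

2.23 mmol/L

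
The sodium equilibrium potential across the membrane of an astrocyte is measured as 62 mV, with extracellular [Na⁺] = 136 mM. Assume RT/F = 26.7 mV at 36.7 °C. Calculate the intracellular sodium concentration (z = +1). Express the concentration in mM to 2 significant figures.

13 mM

Nernst: E = (26.7/1) · ln([out]/[in]), so ln([out]/[in]) = 62.0 × 1 / 26.7 = 2.3221.
[out]/[in] = e^(2.3221) = 10.2.
[in] = 136 / 10.2 = 13.34 mM.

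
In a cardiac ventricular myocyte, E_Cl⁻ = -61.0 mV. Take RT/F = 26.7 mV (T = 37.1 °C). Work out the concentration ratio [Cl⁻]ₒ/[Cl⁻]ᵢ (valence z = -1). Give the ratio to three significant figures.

ln([out]/[in]) = E·z/(26.7) = -61.0 × -1 / 26.7 = 2.2846
[out]/[in] = e^(2.2846) = 9.822

9.82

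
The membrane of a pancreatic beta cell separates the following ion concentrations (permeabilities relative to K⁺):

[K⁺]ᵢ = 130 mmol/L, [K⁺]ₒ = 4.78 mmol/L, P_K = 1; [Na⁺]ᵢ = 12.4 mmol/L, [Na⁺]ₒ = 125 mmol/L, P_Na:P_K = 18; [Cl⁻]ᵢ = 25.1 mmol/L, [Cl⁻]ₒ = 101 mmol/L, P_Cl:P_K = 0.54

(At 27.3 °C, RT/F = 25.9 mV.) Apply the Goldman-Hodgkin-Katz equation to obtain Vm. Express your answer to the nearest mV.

44 mV

Vm = 25.9 · ln[(Σ P·[cation]ₒ + Σ P·[anion]ᵢ) / (Σ P·[cation]ᵢ + Σ P·[anion]ₒ)]
Numerator = 1×4.78 + 18×125 + 0.54×25.1 = 2268
Denominator = 1×130 + 18×12.4 + 0.54×101 = 407.7
Vm = 25.9 · ln(5.5632) = 25.9 × (1.7162) = 44.45 mV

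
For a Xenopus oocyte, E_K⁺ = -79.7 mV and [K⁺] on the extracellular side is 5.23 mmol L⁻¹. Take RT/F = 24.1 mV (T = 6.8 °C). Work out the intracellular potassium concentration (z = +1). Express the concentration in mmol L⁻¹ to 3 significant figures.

143 mmol L⁻¹

Nernst: E = (24.1/1) · ln([out]/[in]), so ln([out]/[in]) = -79.7 × 1 / 24.1 = -3.3071.
[out]/[in] = e^(-3.3071) = 0.03662.
[in] = 5.23 / 0.03662 = 142.8 mmol L⁻¹.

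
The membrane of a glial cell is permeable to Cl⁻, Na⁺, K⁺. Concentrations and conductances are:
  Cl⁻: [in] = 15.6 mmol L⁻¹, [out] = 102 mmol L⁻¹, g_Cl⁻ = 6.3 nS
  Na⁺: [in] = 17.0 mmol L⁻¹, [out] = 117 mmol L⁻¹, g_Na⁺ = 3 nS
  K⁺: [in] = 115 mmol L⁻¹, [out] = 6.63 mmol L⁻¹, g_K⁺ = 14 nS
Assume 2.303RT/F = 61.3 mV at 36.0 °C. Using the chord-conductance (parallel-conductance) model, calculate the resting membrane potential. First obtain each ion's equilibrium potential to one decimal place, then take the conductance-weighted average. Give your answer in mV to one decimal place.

E_Cl⁻ = (61.3/-1)·log₁₀(102/15.6) = -50.0 mV
E_Na⁺ = (61.3/1)·log₁₀(117/17.0) = 51.4 mV
E_K⁺ = (61.3/1)·log₁₀(6.63/115) = -76.0 mV
Vm = (Σ gᵢEᵢ)/(Σ gᵢ) = (6.3·-50.0 + 3·51.4 + 14·-76.0) / (6.3 + 3 + 14)
= -1224.80 / 23.3 = -52.57 mV

-52.6 mV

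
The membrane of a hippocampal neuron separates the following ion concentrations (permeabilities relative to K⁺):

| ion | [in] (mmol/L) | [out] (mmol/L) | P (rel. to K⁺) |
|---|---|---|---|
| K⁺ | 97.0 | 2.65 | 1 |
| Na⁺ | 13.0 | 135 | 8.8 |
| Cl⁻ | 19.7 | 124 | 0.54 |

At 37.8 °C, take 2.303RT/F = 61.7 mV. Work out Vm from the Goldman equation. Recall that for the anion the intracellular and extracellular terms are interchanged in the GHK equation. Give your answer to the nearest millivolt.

39 mV

Vm = 61.7 · log₁₀[(Σ P·[cation]ₒ + Σ P·[anion]ᵢ) / (Σ P·[cation]ᵢ + Σ P·[anion]ₒ)]
Numerator = 1×2.65 + 8.8×135 + 0.54×19.7 = 1201
Denominator = 1×97.0 + 8.8×13.0 + 0.54×124 = 278.4
Vm = 61.7 · log₁₀(4.3156) = 61.7 × (0.6350) = 39.18 mV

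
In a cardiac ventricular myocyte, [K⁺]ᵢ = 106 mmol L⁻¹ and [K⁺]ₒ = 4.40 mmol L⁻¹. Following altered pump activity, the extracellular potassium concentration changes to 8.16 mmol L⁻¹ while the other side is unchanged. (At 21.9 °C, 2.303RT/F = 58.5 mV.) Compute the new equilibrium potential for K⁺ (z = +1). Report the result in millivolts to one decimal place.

After the shift: [K⁺]_out = 8.16, [K⁺]_in = 106 mmol L⁻¹.
E_new = (58.5/1)·log₁₀(8.16/106) = 58.50 · (-1.1136) = -65.15 mV

-65.1 mV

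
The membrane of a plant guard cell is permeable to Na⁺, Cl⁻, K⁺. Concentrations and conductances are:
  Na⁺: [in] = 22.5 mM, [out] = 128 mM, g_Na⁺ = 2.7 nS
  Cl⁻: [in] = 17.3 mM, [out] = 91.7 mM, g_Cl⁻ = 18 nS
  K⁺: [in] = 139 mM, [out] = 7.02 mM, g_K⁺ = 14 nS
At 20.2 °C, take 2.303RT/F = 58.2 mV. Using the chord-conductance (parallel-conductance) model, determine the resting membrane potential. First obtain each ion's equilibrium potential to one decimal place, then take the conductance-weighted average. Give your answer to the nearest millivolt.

E_Na⁺ = (58.2/1)·log₁₀(128/22.5) = 43.9 mV
E_Cl⁻ = (58.2/-1)·log₁₀(91.7/17.3) = -42.2 mV
E_K⁺ = (58.2/1)·log₁₀(7.02/139) = -75.5 mV
Vm = (Σ gᵢEᵢ)/(Σ gᵢ) = (2.7·43.9 + 18·-42.2 + 14·-75.5) / (2.7 + 18 + 14)
= -1698.07 / 34.7 = -48.94 mV

-49 mV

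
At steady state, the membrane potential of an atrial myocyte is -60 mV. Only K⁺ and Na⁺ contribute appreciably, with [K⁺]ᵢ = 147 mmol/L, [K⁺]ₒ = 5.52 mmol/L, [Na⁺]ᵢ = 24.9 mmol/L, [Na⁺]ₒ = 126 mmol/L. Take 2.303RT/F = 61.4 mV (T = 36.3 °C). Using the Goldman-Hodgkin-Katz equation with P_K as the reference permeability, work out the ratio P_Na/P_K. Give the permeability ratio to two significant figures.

Let α = P_Na/P_K. GHK: Vm = 61.4·log₁₀[(Kₒ + α·Naₒ)/(Kᵢ + α·Naᵢ)].
10^(Vm/61.4) = 10^(-60.0/61.4) = 0.10539
So 0.10539·(Kᵢ + α·Naᵢ) = Kₒ + α·Naₒ → α = (0.10539·147.0 − 5.52) / (126.0 − 0.10539·24.9)
α = (15.49 − 5.52) / (126.0 − 2.624) = 9.972/123.4 = 0.08083

0.081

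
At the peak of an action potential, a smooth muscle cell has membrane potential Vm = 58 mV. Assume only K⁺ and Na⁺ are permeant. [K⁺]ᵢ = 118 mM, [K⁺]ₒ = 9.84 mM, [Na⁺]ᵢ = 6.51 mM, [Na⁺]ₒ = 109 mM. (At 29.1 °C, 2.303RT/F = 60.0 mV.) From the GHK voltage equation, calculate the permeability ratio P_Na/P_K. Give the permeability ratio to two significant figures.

Let α = P_Na/P_K. GHK: Vm = 60.0·log₁₀[(Kₒ + α·Naₒ)/(Kᵢ + α·Naᵢ)].
10^(Vm/60.0) = 10^(58.0/60.0) = 9.2612
So 9.2612·(Kᵢ + α·Naᵢ) = Kₒ + α·Naₒ → α = (9.2612·118.0 − 9.84) / (109.0 − 9.2612·6.51)
α = (1093 − 9.84) / (109.0 − 60.29) = 1083/48.71 = 22.23

22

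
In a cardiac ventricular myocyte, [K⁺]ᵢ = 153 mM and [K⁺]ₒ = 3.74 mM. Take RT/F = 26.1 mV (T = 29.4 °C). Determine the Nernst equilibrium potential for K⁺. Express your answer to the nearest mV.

E = (26.1/z) · ln([K⁺]_out/[K⁺]_in) with z = +1.
= (26.1/1) · ln(3.74/153) = 26.10 · ln(0.02444)
= 26.10 · (-3.7114) = -96.87 mV

-97 mV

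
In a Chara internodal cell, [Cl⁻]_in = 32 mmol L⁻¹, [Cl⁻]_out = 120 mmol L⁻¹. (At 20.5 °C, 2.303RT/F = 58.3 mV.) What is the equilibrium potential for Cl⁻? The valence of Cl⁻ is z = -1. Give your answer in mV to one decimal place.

-33.5 mV

E = (58.3/z) · log₁₀([Cl⁻]_out/[Cl⁻]_in) with z = -1.
For an anion, dividing by z = -1 reverses the sign.
= (58.3/-1) · log₁₀(120/32) = -58.30 · log₁₀(3.75)
= -58.30 · (0.5740) = -33.47 mV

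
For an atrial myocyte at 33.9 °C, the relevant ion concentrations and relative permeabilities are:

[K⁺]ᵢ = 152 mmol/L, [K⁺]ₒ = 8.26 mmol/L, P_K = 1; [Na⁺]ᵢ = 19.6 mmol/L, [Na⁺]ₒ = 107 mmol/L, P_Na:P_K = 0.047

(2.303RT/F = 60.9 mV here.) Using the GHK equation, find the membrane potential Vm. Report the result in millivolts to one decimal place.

Vm = 60.9 · log₁₀[(Σ P·[cation]ₒ + Σ P·[anion]ᵢ) / (Σ P·[cation]ᵢ + Σ P·[anion]ₒ)]
Numerator = 1×8.26 + 0.047×107 = 13.29
Denominator = 1×152 + 0.047×19.6 = 152.9
Vm = 60.9 · log₁₀(0.086901) = 60.9 × (-1.0610) = -64.61 mV

-64.6 mV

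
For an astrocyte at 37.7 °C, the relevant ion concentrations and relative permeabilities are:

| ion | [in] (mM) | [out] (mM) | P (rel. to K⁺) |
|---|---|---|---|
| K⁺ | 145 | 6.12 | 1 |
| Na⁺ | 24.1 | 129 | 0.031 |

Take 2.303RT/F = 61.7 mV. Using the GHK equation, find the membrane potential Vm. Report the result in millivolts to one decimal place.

-71.5 mV

Vm = 61.7 · log₁₀[(Σ P·[cation]ₒ + Σ P·[anion]ᵢ) / (Σ P·[cation]ᵢ + Σ P·[anion]ₒ)]
Numerator = 1×6.12 + 0.031×129 = 10.12
Denominator = 1×145 + 0.031×24.1 = 145.7
Vm = 61.7 · log₁₀(0.069428) = 61.7 × (-1.1585) = -71.48 mV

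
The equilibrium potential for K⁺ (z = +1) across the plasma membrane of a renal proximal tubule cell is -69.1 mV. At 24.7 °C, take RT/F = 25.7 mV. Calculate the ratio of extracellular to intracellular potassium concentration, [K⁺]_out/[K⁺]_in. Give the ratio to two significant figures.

0.068

ln([out]/[in]) = E·z/(25.7) = -69.1 × 1 / 25.7 = -2.6887
[out]/[in] = e^(-2.6887) = 0.06797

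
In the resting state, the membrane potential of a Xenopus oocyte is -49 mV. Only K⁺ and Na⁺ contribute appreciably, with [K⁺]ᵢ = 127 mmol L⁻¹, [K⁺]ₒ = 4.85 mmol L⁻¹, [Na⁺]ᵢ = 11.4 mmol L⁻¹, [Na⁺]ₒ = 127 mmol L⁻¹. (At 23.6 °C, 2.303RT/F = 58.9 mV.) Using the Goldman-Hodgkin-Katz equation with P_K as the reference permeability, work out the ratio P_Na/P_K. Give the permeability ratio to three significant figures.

Let α = P_Na/P_K. GHK: Vm = 58.9·log₁₀[(Kₒ + α·Naₒ)/(Kᵢ + α·Naᵢ)].
10^(Vm/58.9) = 10^(-49.0/58.9) = 0.14726
So 0.14726·(Kᵢ + α·Naᵢ) = Kₒ + α·Naₒ → α = (0.14726·127.0 − 4.85) / (127.0 − 0.14726·11.4)
α = (18.7 − 4.85) / (127.0 − 1.679) = 13.85/125.3 = 0.1105

0.111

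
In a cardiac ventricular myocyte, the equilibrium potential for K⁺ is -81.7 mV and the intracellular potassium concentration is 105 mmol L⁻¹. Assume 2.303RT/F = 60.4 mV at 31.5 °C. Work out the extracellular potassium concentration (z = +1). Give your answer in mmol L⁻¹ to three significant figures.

Nernst: E = (60.4/1) · log₁₀([out]/[in]), so log₁₀([out]/[in]) = -81.7 × 1 / 60.4 = -1.3526.
[out]/[in] = 10^(-1.3526) = 0.0444.
[out] = 0.0444 × 105 = 4.662 mmol L⁻¹.

4.66 mmol L⁻¹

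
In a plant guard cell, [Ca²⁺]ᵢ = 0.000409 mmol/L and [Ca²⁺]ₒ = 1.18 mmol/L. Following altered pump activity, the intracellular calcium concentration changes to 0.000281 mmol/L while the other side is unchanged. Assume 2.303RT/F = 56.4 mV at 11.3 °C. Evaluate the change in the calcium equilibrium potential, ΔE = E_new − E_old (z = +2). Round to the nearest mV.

5 mV

E_old = (56.4/2)·log₁₀(1.18/0.000409) = 97.58 mV
E_new = (56.4/2)·log₁₀(1.18/0.000281) = 102.17 mV
ΔE = 102.17 − (97.58) = 4.60 mV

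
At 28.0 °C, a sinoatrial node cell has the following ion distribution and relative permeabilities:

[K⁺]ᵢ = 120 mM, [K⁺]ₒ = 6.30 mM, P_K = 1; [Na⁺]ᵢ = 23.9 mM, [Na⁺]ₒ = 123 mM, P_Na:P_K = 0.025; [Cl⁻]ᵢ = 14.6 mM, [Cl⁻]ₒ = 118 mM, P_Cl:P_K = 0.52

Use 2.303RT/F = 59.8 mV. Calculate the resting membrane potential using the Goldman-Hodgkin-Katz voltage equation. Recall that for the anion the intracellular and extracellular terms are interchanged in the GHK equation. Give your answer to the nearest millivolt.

Vm = 59.8 · log₁₀[(Σ P·[cation]ₒ + Σ P·[anion]ᵢ) / (Σ P·[cation]ᵢ + Σ P·[anion]ₒ)]
Numerator = 1×6.30 + 0.025×123 + 0.52×14.6 = 16.97
Denominator = 1×120 + 0.025×23.9 + 0.52×118 = 182
Vm = 59.8 · log₁₀(0.093247) = 59.8 × (-1.0304) = -61.62 mV

-62 mV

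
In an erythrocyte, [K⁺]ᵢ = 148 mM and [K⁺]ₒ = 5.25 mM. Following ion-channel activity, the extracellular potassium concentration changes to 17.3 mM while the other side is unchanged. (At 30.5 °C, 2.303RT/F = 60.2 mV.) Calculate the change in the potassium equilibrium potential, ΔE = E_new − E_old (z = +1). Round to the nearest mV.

E_old = (60.2/1)·log₁₀(5.25/148) = -87.30 mV
E_new = (60.2/1)·log₁₀(17.3/148) = -56.12 mV
ΔE = -56.12 − (-87.30) = 31.18 mV

31 mV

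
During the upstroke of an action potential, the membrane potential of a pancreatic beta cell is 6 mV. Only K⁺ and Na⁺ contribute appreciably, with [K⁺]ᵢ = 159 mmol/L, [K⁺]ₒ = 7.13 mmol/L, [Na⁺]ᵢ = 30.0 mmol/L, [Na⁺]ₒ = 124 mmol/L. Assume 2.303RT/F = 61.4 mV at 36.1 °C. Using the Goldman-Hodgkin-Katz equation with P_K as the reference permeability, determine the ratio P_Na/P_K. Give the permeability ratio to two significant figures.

2.2

Let α = P_Na/P_K. GHK: Vm = 61.4·log₁₀[(Kₒ + α·Naₒ)/(Kᵢ + α·Naᵢ)].
10^(Vm/61.4) = 10^(6.0/61.4) = 1.2523
So 1.2523·(Kᵢ + α·Naᵢ) = Kₒ + α·Naₒ → α = (1.2523·159.0 − 7.13) / (124.0 − 1.2523·30.0)
α = (199.1 − 7.13) / (124.0 − 37.57) = 192/86.43 = 2.221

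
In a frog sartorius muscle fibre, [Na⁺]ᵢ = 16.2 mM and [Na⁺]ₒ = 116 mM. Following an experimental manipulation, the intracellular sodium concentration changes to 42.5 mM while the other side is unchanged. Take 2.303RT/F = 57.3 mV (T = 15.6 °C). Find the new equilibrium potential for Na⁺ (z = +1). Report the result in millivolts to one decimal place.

After the shift: [Na⁺]_out = 116, [Na⁺]_in = 42.5 mM.
E_new = (57.3/1)·log₁₀(116/42.5) = 57.30 · (0.4361) = 24.99 mV

25.0 mV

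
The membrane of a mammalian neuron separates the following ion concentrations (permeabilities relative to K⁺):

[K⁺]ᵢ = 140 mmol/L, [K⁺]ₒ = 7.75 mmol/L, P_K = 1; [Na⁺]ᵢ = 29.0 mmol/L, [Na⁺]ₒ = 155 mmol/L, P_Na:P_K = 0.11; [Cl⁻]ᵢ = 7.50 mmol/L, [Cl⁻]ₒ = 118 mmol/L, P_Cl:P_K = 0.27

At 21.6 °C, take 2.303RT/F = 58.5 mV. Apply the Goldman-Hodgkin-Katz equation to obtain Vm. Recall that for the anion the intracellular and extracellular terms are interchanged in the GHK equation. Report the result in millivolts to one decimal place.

Vm = 58.5 · log₁₀[(Σ P·[cation]ₒ + Σ P·[anion]ᵢ) / (Σ P·[cation]ᵢ + Σ P·[anion]ₒ)]
Numerator = 1×7.75 + 0.11×155 + 0.27×7.50 = 26.83
Denominator = 1×140 + 0.11×29.0 + 0.27×118 = 175.1
Vm = 58.5 · log₁₀(0.15324) = 58.5 × (-0.8146) = -47.66 mV

-47.7 mV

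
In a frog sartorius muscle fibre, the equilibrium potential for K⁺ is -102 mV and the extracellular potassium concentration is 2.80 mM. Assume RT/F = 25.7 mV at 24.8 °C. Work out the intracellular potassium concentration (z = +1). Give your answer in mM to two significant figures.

Nernst: E = (25.7/1) · ln([out]/[in]), so ln([out]/[in]) = -102.0 × 1 / 25.7 = -3.9689.
[out]/[in] = e^(-3.9689) = 0.01889.
[in] = 2.80 / 0.01889 = 148.2 mM.

150 mM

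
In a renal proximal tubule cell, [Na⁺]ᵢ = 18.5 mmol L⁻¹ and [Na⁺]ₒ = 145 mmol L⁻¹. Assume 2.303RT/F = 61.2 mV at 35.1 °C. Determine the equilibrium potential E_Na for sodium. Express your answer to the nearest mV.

55 mV

E = (61.2/z) · log₁₀([Na⁺]_out/[Na⁺]_in) with z = +1.
= (61.2/1) · log₁₀(145/18.5) = 61.20 · log₁₀(7.838)
= 61.20 · (0.8942) = 54.72 mV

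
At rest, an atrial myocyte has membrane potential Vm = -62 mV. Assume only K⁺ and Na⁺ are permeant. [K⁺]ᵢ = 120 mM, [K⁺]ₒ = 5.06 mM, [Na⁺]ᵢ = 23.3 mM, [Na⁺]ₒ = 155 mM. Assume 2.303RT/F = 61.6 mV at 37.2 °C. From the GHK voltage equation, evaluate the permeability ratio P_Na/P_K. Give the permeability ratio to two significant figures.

Let α = P_Na/P_K. GHK: Vm = 61.6·log₁₀[(Kₒ + α·Naₒ)/(Kᵢ + α·Naᵢ)].
10^(Vm/61.6) = 10^(-62.0/61.6) = 0.098516
So 0.098516·(Kᵢ + α·Naᵢ) = Kₒ + α·Naₒ → α = (0.098516·120.0 − 5.06) / (155.0 − 0.098516·23.3)
α = (11.82 − 5.06) / (155.0 − 2.295) = 6.762/152.7 = 0.04428

0.044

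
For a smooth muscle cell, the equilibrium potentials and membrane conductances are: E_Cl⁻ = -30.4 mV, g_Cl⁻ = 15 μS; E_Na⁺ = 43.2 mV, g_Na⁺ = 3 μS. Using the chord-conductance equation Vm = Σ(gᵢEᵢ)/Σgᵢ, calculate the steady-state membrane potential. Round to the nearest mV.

Σ gᵢEᵢ = 15·(-30.4) + 3·(43.2) = -326.40
Σ gᵢ = 15 + 3 = 18
Vm = -326.40 / 18 = -18.13 mV

-18 mV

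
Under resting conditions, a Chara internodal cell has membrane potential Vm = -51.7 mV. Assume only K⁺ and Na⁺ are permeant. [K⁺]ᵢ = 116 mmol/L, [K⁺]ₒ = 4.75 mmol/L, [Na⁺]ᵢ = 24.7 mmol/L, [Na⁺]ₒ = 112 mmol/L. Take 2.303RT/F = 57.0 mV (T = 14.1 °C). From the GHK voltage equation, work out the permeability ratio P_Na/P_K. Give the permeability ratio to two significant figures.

0.088

Let α = P_Na/P_K. GHK: Vm = 57.0·log₁₀[(Kₒ + α·Naₒ)/(Kᵢ + α·Naᵢ)].
10^(Vm/57.0) = 10^(-51.7/57.0) = 0.12387
So 0.12387·(Kᵢ + α·Naᵢ) = Kₒ + α·Naₒ → α = (0.12387·116.0 − 4.75) / (112.0 − 0.12387·24.7)
α = (14.37 − 4.75) / (112.0 − 3.06) = 9.619/108.9 = 0.0883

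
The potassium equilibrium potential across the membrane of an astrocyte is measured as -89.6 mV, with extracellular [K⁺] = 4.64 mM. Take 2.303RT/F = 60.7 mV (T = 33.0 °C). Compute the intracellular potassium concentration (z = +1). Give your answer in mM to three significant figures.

Nernst: E = (60.7/1) · log₁₀([out]/[in]), so log₁₀([out]/[in]) = -89.6 × 1 / 60.7 = -1.4761.
[out]/[in] = 10^(-1.4761) = 0.03341.
[in] = 4.64 / 0.03341 = 138.9 mM.

139 mM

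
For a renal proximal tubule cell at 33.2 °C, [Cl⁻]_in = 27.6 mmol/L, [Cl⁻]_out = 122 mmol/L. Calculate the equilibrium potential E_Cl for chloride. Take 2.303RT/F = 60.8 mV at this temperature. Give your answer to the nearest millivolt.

E = (60.8/z) · log₁₀([Cl⁻]_out/[Cl⁻]_in) with z = -1.
For an anion, dividing by z = -1 reverses the sign.
= (60.8/-1) · log₁₀(122/27.6) = -60.80 · log₁₀(4.42)
= -60.80 · (0.6455) = -39.24 mV

-39 mV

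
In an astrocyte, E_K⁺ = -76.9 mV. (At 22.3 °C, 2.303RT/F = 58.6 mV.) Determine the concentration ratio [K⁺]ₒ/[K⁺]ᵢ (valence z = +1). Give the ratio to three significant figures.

0.0487

log₁₀([out]/[in]) = E·z/(58.6) = -76.9 × 1 / 58.6 = -1.3123
[out]/[in] = 10^(-1.3123) = 0.04872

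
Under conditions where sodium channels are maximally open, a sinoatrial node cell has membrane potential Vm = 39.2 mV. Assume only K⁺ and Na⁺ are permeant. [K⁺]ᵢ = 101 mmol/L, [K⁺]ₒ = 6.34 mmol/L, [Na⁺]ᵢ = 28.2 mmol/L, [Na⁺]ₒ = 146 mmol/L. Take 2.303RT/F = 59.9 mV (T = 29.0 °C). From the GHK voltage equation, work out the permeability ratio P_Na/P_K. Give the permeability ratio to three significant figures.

24.0

Let α = P_Na/P_K. GHK: Vm = 59.9·log₁₀[(Kₒ + α·Naₒ)/(Kᵢ + α·Naᵢ)].
10^(Vm/59.9) = 10^(39.2/59.9) = 4.5126
So 4.5126·(Kᵢ + α·Naᵢ) = Kₒ + α·Naₒ → α = (4.5126·101.0 − 6.34) / (146.0 − 4.5126·28.2)
α = (455.8 − 6.34) / (146.0 − 127.3) = 449.4/18.75 = 23.98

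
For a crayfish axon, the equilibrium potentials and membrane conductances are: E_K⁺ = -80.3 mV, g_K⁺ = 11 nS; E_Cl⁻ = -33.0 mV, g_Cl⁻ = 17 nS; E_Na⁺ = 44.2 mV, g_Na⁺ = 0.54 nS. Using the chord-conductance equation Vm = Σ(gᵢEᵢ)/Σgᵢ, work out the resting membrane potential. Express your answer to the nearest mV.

Σ gᵢEᵢ = 11·(-80.3) + 17·(-33.0) + 0.54·(44.2) = -1420.43
Σ gᵢ = 11 + 17 + 0.54 = 28.54
Vm = -1420.43 / 28.54 = -49.77 mV

-50 mV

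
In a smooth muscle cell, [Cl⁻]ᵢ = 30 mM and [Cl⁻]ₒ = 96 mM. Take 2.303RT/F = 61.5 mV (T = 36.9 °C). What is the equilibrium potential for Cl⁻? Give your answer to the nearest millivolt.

-31 mV

E = (61.5/z) · log₁₀([Cl⁻]_out/[Cl⁻]_in) with z = -1.
For an anion, dividing by z = -1 reverses the sign.
= (61.5/-1) · log₁₀(96/30) = -61.50 · log₁₀(3.2)
= -61.50 · (0.5051) = -31.07 mV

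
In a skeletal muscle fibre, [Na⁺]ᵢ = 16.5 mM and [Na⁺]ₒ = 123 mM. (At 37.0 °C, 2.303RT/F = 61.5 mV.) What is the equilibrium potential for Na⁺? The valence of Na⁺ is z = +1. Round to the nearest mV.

54 mV

E = (61.5/z) · log₁₀([Na⁺]_out/[Na⁺]_in) with z = +1.
= (61.5/1) · log₁₀(123/16.5) = 61.50 · log₁₀(7.455)
= 61.50 · (0.8724) = 53.65 mV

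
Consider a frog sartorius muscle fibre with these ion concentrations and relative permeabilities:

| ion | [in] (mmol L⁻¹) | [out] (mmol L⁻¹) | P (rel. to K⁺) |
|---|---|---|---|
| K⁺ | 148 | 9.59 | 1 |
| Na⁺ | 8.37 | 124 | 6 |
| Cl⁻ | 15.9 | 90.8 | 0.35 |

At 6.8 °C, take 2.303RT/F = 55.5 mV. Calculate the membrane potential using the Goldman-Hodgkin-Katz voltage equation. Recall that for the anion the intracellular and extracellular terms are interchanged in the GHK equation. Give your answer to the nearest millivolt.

Vm = 55.5 · log₁₀[(Σ P·[cation]ₒ + Σ P·[anion]ᵢ) / (Σ P·[cation]ᵢ + Σ P·[anion]ₒ)]
Numerator = 1×9.59 + 6×124 + 0.35×15.9 = 759.2
Denominator = 1×148 + 6×8.37 + 0.35×90.8 = 230
Vm = 55.5 · log₁₀(3.3007) = 55.5 × (0.5186) = 28.78 mV

29 mV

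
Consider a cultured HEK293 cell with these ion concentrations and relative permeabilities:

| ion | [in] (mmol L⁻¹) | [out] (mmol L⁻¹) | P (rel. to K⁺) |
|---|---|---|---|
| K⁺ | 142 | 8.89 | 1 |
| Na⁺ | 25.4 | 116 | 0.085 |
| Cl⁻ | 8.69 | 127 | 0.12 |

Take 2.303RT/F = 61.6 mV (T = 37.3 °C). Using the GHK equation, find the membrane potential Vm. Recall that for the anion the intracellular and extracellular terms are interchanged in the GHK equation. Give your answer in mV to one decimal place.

-55.8 mV

Vm = 61.6 · log₁₀[(Σ P·[cation]ₒ + Σ P·[anion]ᵢ) / (Σ P·[cation]ᵢ + Σ P·[anion]ₒ)]
Numerator = 1×8.89 + 0.085×116 + 0.12×8.69 = 19.79
Denominator = 1×142 + 0.085×25.4 + 0.12×127 = 159.4
Vm = 61.6 · log₁₀(0.12417) = 61.6 × (-0.9060) = -55.81 mV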